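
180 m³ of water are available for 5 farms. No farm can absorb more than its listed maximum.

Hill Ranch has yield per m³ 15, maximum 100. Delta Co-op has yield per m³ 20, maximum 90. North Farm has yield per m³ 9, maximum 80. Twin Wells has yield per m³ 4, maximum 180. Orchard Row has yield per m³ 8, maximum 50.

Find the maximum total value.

3150

Rank by yield per m³: Delta Co-op 20 > Hill Ranch 15 > North Farm 9 > Orchard Row 8 > Twin Wells 4.
Delta Co-op: +90 to 90 (cap) ; 90 left.
Hill Ranch has room for 100 but only 90 remain, so it gets 90.
Total = 15×90 + 20×90 = 3150.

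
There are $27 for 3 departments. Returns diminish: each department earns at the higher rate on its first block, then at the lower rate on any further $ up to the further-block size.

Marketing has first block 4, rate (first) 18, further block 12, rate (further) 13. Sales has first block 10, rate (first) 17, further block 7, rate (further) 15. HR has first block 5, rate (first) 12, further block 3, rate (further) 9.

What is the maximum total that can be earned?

425

Order all 6 blocks by rate: Marketing/tier1 18 > Sales/tier1 17 > Sales/tier2 15 > Marketing/tier2 13 > HR/tier1 12 > HR/tier2 9.
Marketing tier1 at 18: fill all 4 → 23 left.
Sales/tier1 (17): +10 → 13 left.
Sales tier2 at 15: fill all 7 → 6 left.
6 remain; put them into Marketing tier2 at 13.
Total = 18×4 + 17×10 + 15×7 + 13×6 = 425.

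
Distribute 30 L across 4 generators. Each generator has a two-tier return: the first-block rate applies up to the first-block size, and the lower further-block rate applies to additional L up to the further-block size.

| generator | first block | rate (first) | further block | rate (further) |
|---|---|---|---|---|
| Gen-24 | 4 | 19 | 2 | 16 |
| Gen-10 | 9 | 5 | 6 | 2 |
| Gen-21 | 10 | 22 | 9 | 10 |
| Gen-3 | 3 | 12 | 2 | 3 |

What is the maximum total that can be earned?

464

Rank every tier by rate: Gen-21/first 22 > Gen-24/first 19 > Gen-24/second 16 > Gen-3/first 12 > Gen-21/second 10 > Gen-10/first 5 > Gen-3/second 3 > Gen-10/second 2.
Gen-21/first (22): +10 → 20 left.
Gen-24 first at 19: fill all 4 → 16 left.
Gen-24 second at 16: fill all 2 → 14 left.
Fill Gen-3 first block (3 at 12) → 11 left.
Gen-21 second at 10: fill all 9 → 2 left.
Gen-10 first at 5: only 2 left, fill 2.
Total = 22×10 + 19×4 + 16×2 + 12×3 + 10×9 + 5×2 = 464.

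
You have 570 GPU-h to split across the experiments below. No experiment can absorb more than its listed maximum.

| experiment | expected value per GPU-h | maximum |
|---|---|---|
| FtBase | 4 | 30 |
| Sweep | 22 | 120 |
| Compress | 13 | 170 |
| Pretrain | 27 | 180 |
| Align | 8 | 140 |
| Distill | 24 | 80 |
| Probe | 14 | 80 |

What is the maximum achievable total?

11970

Rank by expected value per GPU-h: Pretrain 27 > Distill 24 > Sweep 22 > Probe 14 > Compress 13 > Align 8 > FtBase 4.
Give Pretrain 180 to hit its cap of 180 → 390 left.
Give Distill 80 to hit its cap of 80 → 310 left.
Sweep takes 120 to reach its cap of 120 → 190 left.
Probe takes 80 to reach its cap of 80 → 110 left.
Compress: +110 (room for 170) → 110. Pool exhausted.
Total = 22×120 + 13×110 + 27×180 + 24×80 + 14×80 = 11970.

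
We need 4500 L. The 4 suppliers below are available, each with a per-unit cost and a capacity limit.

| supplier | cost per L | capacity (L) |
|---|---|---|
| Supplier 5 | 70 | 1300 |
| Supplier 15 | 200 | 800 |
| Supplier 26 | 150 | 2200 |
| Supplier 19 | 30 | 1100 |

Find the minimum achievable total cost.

439000

Use suppliers in increasing cost order.
Supplier 19 (30): use full 1100 → 3400 L to go.
Supplier 5 (70): use full 1300 → 2100 L to go.
Take 2100 from Supplier 26 at 150 to finish.
Supplier 15: unused.
Cost = 1100×30 + 1300×70 + 2100×150 = 439000.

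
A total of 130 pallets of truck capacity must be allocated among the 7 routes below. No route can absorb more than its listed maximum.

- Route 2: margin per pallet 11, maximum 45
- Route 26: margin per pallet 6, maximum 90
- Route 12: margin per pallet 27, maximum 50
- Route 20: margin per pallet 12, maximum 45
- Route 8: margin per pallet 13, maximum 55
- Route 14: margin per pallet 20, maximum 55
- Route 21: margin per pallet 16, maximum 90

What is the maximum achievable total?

Order the routes by margin per pallet: Route 12 27 > Route 14 20 > Route 21 16 > Route 8 13 > Route 20 12 > Route 2 11 > Route 26 6.
Give Route 12 50 to hit its cap of 50 ; 80 left.
Give Route 14 55 to hit its cap of 55 ; 25 left.
Only 25 left; Route 21 takes them to reach 25.
Total = 27×50 + 20×55 + 16×25 = 2850.

2850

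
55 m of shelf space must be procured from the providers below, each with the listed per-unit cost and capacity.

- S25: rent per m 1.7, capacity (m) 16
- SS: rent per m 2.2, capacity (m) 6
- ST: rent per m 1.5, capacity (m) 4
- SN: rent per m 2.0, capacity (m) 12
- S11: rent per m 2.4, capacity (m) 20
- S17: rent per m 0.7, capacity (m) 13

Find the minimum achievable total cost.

Use providers in increasing cost order.
Take 13 from S17 at 0.7 ; need 42 more.
Take 4 from ST at 1.5 ; need 38 more.
S25 at 1.7: take all 16 m ; 22 still needed.
SN (2.0): use full 12 ; 10 m to go.
Take 6 from SS at 2.2 ; need 4 more.
S11 at 2.4: take 4 of its 20 ; requirement met.
Cost = 13×0.7 + 4×1.5 + 16×1.7 + 12×2.0 + 6×2.2 + 4×2.4 = 89.1.

89.1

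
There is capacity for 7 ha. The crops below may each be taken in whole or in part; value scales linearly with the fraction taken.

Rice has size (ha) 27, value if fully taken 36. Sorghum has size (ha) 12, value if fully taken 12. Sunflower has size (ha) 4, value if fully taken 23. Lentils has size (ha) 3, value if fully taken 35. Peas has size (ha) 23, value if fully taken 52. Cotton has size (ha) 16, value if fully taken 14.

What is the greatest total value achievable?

58

Rank by value-to-size ratio: Lentils 35/3≈11.7, Sunflower 23/4≈5.75, Peas 52/23≈2.26, Rice 36/27≈1.33, Sorghum 12/12≈1, Cotton 14/16≈0.875.
All 3 ha of Lentils fit (value 35) → 4 remain.
Sunflower: take in full, 4 ha for value 23 → 0 left.
Total value = 58.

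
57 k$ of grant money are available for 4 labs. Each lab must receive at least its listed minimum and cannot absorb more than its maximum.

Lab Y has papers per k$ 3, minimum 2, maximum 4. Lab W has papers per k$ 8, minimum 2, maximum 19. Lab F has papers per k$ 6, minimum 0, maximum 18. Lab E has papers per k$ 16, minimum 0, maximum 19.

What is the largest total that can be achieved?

564

Meeting every minimum uses 2+2+0+0 = 4 k$, leaving 53.
Highest papers per k$ first: Lab E 16 > Lab W 8 > Lab F 6 > Lab Y 3.
Lab E: +19 to 19 (cap) — 34 left.
Give Lab W 17 more to hit its cap of 19 — 17 left.
Lab F: +17 (room for 18) → 17. Pool exhausted.
Total = 3×2 + 8×19 + 6×17 + 16×19 = 564.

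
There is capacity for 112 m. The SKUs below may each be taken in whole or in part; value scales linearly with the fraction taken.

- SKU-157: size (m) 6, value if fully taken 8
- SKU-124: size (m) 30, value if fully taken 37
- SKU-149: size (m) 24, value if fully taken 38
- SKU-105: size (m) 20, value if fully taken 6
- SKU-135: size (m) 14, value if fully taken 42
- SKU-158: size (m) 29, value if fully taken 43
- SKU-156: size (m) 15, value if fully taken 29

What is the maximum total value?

Rank by value-to-size ratio: SKU-135 42/14≈3, SKU-156 29/15≈1.93, SKU-149 38/24≈1.58, SKU-158 43/29≈1.48, SKU-157 8/6≈1.33, SKU-124 37/30≈1.23, SKU-105 6/20≈0.3.
Take all of SKU-135 (14 m, value 42) → 98 m left.
Take all of SKU-156 (15 m, value 29) → 83 m left.
SKU-149: take in full, 24 m for value 38 → 59 left.
Take all of SKU-158 (29 m, value 43) → 30 m left.
Take all of SKU-157 (6 m, value 8) → 24 m left.
Fill the last 24 m with part of SKU-124: 24/30 of it earns 29.6.
Total value = 189.6.

189.6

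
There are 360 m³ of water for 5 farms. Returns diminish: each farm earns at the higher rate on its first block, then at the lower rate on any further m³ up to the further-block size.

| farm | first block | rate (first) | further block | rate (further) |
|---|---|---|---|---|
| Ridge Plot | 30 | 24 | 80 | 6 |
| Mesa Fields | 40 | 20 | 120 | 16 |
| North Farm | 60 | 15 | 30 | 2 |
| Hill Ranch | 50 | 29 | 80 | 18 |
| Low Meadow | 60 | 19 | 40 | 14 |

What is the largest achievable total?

Treat each block as its own option and order by rate: Hill Ranch/T1 29 > Ridge Plot/T1 24 > Mesa Fields/T1 20 > Low Meadow/T1 19 > Hill Ranch/T2 18 > Mesa Fields/T2 16 > North Farm/T1 15 > Low Meadow/T2 14 > Ridge Plot/T2 6 > North Farm/T2 2.
Hill Ranch/T1 (29): +50 ; 310 left.
Ridge Plot T1 at 24: fill all 30 ; 280 left.
Mesa Fields/T1 (20): +40 ; 240 left.
Low Meadow/T1 (19): +60 ; 180 left.
Hill Ranch T2 at 18: fill all 80 ; 100 left.
Mesa Fields/T2: +100 of 120 at 16; pool empty.
Total = 29×50 + 24×30 + 20×40 + 19×60 + 18×80 + 16×100 = 7150.

7150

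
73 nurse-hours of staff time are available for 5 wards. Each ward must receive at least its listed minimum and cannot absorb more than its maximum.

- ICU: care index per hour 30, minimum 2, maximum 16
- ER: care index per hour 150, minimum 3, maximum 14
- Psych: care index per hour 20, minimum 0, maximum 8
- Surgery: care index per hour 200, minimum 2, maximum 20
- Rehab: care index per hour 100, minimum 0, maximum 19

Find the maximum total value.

8560

Meeting every minimum uses 2+3+0+2+0 = 7 nurse-hours, leaving 66.
Highest care index per hour first: Surgery 200 > ER 150 > Rehab 100 > ICU 30 > Psych 20.
Surgery: +18 to 20 (cap) ; 48 left.
ER takes 11 more to reach its cap of 14 ; 37 left.
Give Rehab 19 more to hit its cap of 19 ; 18 left.
Give ICU 14 more to hit its cap of 16 ; 4 left.
Psych has room for 8 more but only 4 remain, so it gets 4.
Total = 30×16 + 150×14 + 20×4 + 200×20 + 100×19 = 8560.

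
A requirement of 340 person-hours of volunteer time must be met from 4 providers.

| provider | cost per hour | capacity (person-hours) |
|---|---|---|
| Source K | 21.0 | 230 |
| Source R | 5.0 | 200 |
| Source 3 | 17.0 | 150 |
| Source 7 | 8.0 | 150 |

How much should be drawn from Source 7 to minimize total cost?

Use providers in increasing cost order.
Source R at 5.0: take all 200 person-hours ; 140 still needed.
Source 7 (8.0): take the remaining 140 ; done.
Source 3, Source K: unused.

140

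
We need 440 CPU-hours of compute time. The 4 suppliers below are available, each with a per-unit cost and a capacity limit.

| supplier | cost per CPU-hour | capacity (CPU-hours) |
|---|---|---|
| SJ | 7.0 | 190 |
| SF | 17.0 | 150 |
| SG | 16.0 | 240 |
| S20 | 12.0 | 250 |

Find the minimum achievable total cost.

Fill from the cheapest supplier first.
Take 190 from SJ at 7.0 → need 250 more.
Take 250 from S20 at 12.0 → need 0 more.
SG, SF: unused.
Cost = 190×7.0 + 250×12.0 = 4330.

4330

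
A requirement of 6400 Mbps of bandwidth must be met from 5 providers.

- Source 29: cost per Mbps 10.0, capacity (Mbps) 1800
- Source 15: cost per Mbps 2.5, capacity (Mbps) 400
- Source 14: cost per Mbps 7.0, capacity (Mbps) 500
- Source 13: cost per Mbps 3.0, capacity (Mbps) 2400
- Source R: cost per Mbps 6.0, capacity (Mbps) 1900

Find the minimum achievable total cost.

35100

Cheapest first:
Source 15 at 2.5: take all 400 Mbps — 6000 still needed.
Source 13 at 3.0: take all 2400 Mbps — 3600 still needed.
Source R (6.0): use full 1900 — 1700 Mbps to go.
Take 500 from Source 14 at 7.0 — need 1200 more.
Take 1200 from Source 29 at 10.0 to finish.
Cost = 400×2.5 + 2400×3.0 + 1900×6.0 + 500×7.0 + 1200×10.0 = 35100.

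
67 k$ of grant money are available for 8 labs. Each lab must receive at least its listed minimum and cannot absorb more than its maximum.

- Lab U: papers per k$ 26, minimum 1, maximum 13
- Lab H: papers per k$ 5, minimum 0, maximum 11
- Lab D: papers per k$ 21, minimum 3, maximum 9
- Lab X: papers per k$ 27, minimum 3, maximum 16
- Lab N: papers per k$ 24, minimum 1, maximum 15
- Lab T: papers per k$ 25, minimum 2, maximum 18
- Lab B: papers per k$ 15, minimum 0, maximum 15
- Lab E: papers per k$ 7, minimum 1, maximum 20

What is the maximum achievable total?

Meeting every minimum uses 1+0+3+3+1+2+0+1 = 11 k$, leaving 56.
Order the labs by papers per k$: Lab X 27 > Lab U 26 > Lab T 25 > Lab N 24 > Lab D 21 > Lab B 15 > Lab E 7 > Lab H 5.
Give Lab X 13 more to hit its cap of 16 — 43 left.
Lab U: +12 to 13 (cap) — 31 left.
Lab T: +16 to 18 (cap) — 15 left.
Give Lab N 14 more to hit its cap of 15 — 1 left.
Only 1 left; Lab D takes them to reach 4.
Total = 26×13 + 21×4 + 27×16 + 24×15 + 25×18 + 7×1 = 1671.

1671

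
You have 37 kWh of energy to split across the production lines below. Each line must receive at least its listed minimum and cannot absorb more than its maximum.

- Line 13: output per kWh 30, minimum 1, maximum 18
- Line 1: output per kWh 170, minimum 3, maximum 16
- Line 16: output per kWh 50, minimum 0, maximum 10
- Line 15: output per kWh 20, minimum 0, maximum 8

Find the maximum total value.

Meeting every minimum uses 1+3+0+0 = 4 kWh, leaving 33.
Order the production lines by output per kWh: Line 1 170 > Line 16 50 > Line 13 30 > Line 15 20.
Line 1 takes 13 more to reach its cap of 16 ; 20 left.
Line 16 takes 10 more to reach its cap of 10 ; 10 left.
Only 10 left; Line 13 takes them to reach 11.
Total = 30×11 + 170×16 + 50×10 = 3550.

3550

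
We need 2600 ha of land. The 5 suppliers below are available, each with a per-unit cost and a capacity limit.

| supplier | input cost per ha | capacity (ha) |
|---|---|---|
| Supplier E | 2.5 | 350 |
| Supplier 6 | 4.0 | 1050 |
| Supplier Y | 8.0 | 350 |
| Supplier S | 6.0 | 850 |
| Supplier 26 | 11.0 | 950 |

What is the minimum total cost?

Use suppliers in increasing cost order.
Supplier E at 2.5: take all 350 ha — 2250 still needed.
Take 1050 from Supplier 6 at 4.0 — need 1200 more.
Supplier S at 6.0: take all 850 ha — 350 still needed.
Supplier Y (8.0): use full 350 — 0 ha to go.
Supplier 26: unused.
Cost = 350×2.5 + 1050×4.0 + 850×6.0 + 350×8.0 = 12975.

12975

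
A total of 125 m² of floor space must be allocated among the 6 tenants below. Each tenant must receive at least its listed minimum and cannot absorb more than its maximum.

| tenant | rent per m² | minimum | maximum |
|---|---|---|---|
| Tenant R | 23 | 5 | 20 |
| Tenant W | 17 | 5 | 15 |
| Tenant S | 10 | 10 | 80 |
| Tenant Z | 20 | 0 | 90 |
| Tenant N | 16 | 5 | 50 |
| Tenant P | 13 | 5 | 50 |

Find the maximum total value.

2390

Meeting every minimum uses 5+5+10+0+5+5 = 30 m², leaving 95.
Order the tenants by rent per m²: Tenant R 23 > Tenant Z 20 > Tenant W 17 > Tenant N 16 > Tenant P 13 > Tenant S 10.
Tenant R: +15 to 20 (cap) ; 80 left.
Tenant Z has room for 90 more but only 80 remain, so it gets 80.
Total = 23×20 + 17×5 + 10×10 + 20×80 + 16×5 + 13×5 = 2390.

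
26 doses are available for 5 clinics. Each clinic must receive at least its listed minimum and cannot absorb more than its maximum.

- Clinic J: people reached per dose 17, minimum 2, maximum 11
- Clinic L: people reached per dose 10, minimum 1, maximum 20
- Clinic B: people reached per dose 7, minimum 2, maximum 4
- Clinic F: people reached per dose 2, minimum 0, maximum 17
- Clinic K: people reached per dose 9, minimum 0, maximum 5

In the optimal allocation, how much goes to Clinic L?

Meeting every minimum uses 2+1+2+0+0 = 5 doses, leaving 21.
Rank by people reached per dose: Clinic J 17 > Clinic L 10 > Clinic K 9 > Clinic B 7 > Clinic F 2.
Clinic J takes 9 more to reach its cap of 11 → 12 left.
Only 12 left; Clinic L takes them to reach 13.

13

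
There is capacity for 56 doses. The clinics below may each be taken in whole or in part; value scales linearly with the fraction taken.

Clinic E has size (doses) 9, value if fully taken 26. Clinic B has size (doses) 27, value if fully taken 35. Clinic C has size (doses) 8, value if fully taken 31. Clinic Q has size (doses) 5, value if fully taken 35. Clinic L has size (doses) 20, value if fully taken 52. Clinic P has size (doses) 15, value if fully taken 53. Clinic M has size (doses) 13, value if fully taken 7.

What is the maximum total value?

194.4

Rank by value-to-size ratio: Clinic Q 35/5≈7, Clinic C 31/8≈3.88, Clinic P 53/15≈3.53, Clinic E 26/9≈2.89, Clinic L 52/20≈2.6, Clinic B 35/27≈1.3, Clinic M 7/13≈0.538.
Take all of Clinic Q (5 doses, value 35) ; 51 doses left.
Clinic C: take in full, 8 doses for value 31 ; 43 left.
All 15 doses of Clinic P fit (value 53) ; 28 remain.
All 9 doses of Clinic E fit (value 26) ; 19 remain.
Fill the last 19 doses with part of Clinic L: 19/20 of it earns 49.4.
Total value = 194.4.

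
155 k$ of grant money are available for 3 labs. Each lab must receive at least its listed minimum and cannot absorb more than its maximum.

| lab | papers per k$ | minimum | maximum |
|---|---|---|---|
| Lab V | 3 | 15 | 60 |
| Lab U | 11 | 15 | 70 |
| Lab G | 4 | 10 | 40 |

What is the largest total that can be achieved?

Meeting every minimum uses 15+15+10 = 40 k$, leaving 115.
Rank by papers per k$: Lab U 11 > Lab G 4 > Lab V 3.
Lab U: +55 to 70 (cap) — 60 left.
Give Lab G 30 more to hit its cap of 40 — 30 left.
Lab V: +30 (room for 45) → 45. Pool exhausted.
Total = 3×45 + 11×70 + 4×40 = 1065.

1065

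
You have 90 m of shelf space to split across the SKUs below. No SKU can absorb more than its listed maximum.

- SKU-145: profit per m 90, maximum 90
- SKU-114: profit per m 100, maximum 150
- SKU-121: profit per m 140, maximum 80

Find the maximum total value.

12200

Rank by profit per m: SKU-121 140 > SKU-114 100 > SKU-145 90.
SKU-121: +80 to 80 (cap) — 10 left.
SKU-114 has room for 150 but only 10 remain, so it gets 10.
Total = 100×10 + 140×80 = 12200.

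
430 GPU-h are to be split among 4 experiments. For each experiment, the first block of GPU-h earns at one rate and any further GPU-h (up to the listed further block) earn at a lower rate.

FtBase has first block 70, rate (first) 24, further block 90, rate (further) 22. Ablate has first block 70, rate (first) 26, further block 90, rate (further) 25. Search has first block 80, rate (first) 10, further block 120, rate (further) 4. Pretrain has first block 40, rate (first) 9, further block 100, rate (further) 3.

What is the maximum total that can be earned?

8800

Rank every tier by rate: Ablate/T1 26 > Ablate/T2 25 > FtBase/T1 24 > FtBase/T2 22 > Search/T1 10 > Pretrain/T1 9 > Search/T2 4 > Pretrain/T2 3.
Fill Ablate T1 block (70 at 26) — 360 left.
Ablate T2 at 25: fill all 90 — 270 left.
Fill FtBase T1 block (70 at 24) — 200 left.
FtBase T2 at 22: fill all 90 — 110 left.
Fill Search T1 block (80 at 10) — 30 left.
Pretrain/T1: +30 of 40 at 9; pool empty.
Total = 26×70 + 25×90 + 24×70 + 22×90 + 10×80 + 9×30 = 8800.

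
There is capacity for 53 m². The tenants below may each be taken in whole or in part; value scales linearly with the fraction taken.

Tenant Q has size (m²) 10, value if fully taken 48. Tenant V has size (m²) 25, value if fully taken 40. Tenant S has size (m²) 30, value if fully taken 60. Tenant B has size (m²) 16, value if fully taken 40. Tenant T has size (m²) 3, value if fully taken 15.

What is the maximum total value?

Rank by value-to-size ratio: Tenant T 15/3≈5, Tenant Q 48/10≈4.8, Tenant B 40/16≈2.5, Tenant S 60/30≈2, Tenant V 40/25≈1.6.
Tenant T: take in full, 3 m² for value 15 — 50 left.
Tenant Q: take in full, 10 m² for value 48 — 40 left.
All 16 m² of Tenant B fit (value 40) — 24 remain.
Only 24 m² remain; take 24/30 of Tenant S for value 60×24/30 = 48.
Total value = 151.

151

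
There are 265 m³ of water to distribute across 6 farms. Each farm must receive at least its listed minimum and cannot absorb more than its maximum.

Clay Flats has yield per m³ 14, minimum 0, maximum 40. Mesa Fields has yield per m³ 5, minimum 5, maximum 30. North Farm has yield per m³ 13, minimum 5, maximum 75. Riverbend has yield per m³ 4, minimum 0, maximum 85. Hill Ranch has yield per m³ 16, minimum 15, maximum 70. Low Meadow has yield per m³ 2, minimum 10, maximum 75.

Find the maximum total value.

2985

Meeting every minimum uses 0+5+5+0+15+10 = 35 m³, leaving 230.
Order the farms by yield per m³: Hill Ranch 16 > Clay Flats 14 > North Farm 13 > Mesa Fields 5 > Riverbend 4 > Low Meadow 2.
Hill Ranch takes 55 more to reach its cap of 70 — 175 left.
Clay Flats: +40 to 40 (cap) — 135 left.
North Farm takes 70 more to reach its cap of 75 — 65 left.
Mesa Fields: +25 to 30 (cap) — 40 left.
Riverbend has room for 85 more but only 40 remain, so it gets 40.
Total = 14×40 + 5×30 + 13×75 + 4×40 + 16×70 + 2×10 = 2985.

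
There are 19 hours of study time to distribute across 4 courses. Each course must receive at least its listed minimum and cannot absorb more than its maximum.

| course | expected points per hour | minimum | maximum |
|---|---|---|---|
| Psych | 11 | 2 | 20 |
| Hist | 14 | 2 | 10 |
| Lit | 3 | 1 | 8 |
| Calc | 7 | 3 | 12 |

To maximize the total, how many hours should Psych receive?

Meeting every minimum uses 2+2+1+3 = 8 hours, leaving 11.
Rank by expected points per hour: Hist 14 > Psych 11 > Calc 7 > Lit 3.
Hist: +8 to 10 (cap) → 3 left.
Psych has room for 18 more but only 3 remain, so it gets 5.

5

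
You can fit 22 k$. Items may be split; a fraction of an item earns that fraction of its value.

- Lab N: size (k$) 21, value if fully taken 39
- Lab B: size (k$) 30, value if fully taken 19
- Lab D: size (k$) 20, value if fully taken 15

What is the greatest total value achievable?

Sort by value density: Lab N 39/21≈1.86, Lab D 15/20≈0.75, Lab B 19/30≈0.633.
All 21 k$ of Lab N fit (value 39) ; 1 remain.
Fill the last 1 k$ with part of Lab D: 1/20 of it earns 0.75.
Total value = 39.75.

39.75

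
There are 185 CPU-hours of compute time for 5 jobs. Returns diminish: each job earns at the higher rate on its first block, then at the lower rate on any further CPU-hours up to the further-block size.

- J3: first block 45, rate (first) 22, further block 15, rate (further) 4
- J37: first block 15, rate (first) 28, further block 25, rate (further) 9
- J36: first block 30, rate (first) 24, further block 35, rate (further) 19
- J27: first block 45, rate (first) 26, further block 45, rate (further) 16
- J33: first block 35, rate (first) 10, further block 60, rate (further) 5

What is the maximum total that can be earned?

Rank every tier by rate: J37/first 28 > J27/first 26 > J36/first 24 > J3/first 22 > J36/second 19 > J27/second 16 > J33/first 10 > J37/second 9 > J33/second 5 > J3/second 4.
J37 first at 28: fill all 15 ; 170 left.
Fill J27 first block (45 at 26) ; 125 left.
Fill J36 first block (30 at 24) ; 95 left.
J3/first (22): +45 ; 50 left.
Fill J36 second block (35 at 19) ; 15 left.
J27/second: +15 of 45 at 16; pool empty.
Total = 28×15 + 26×45 + 24×30 + 22×45 + 19×35 + 16×15 = 4205.

4205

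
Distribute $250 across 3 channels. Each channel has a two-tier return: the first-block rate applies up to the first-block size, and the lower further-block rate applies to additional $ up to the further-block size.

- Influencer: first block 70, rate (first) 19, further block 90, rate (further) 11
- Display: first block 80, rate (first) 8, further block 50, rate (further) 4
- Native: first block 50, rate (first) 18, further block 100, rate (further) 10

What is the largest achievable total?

3620

Order all 6 blocks by rate: Influencer/T1 19 > Native/T1 18 > Influencer/T2 11 > Native/T2 10 > Display/T1 8 > Display/T2 4.
Influencer T1 at 19: fill all 70 ; 180 left.
Native/T1 (18): +50 ; 130 left.
Influencer/T2 (11): +90 ; 40 left.
40 remain; put them into Native T2 at 10.
Total = 19×70 + 18×50 + 11×90 + 10×40 = 3620.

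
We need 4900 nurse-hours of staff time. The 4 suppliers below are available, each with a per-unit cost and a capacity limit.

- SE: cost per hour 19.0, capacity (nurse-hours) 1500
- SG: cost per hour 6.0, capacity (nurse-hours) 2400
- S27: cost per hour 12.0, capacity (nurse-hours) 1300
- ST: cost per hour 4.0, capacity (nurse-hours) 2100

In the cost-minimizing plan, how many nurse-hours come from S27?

400

Use suppliers in increasing cost order.
Take 2100 from ST at 4.0 ; need 2800 more.
Take 2400 from SG at 6.0 ; need 400 more.
Take 400 from S27 at 12.0 to finish.
SE: unused.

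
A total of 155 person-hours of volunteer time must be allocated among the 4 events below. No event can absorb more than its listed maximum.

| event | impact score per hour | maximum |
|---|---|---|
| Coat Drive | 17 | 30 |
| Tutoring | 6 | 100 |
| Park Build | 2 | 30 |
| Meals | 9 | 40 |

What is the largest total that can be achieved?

Rank by impact score per hour: Coat Drive 17 > Meals 9 > Tutoring 6 > Park Build 2.
Coat Drive takes 30 to reach its cap of 30 — 125 left.
Meals: +40 to 40 (cap) — 85 left.
Only 85 left; Tutoring takes them to reach 85.
Total = 17×30 + 6×85 + 9×40 = 1380.

1380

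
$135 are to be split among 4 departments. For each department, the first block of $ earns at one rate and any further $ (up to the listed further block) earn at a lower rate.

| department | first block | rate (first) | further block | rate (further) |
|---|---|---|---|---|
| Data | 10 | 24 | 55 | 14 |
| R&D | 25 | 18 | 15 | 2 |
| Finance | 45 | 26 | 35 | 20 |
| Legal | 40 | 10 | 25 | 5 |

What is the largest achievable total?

Order all 8 blocks by rate: Finance/tier1 26 > Data/tier1 24 > Finance/tier2 20 > R&D/tier1 18 > Data/tier2 14 > Legal/tier1 10 > Legal/tier2 5 > R&D/tier2 2.
Finance/tier1 (26): +45 ; 90 left.
Fill Data tier1 block (10 at 24) ; 80 left.
Fill Finance tier2 block (35 at 20) ; 45 left.
R&D tier1 at 18: fill all 25 ; 20 left.
Data/tier2: +20 of 55 at 14; pool empty.
Total = 26×45 + 24×10 + 20×35 + 18×25 + 14×20 = 2840.

2840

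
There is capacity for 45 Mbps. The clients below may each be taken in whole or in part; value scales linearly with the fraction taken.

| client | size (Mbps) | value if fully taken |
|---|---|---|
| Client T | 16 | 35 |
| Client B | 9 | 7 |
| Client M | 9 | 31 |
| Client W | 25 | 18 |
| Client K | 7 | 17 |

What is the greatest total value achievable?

Best value per unit of size first: Client M 31/9≈3.44, Client K 17/7≈2.43, Client T 35/16≈2.19, Client B 7/9≈0.778, Client W 18/25≈0.72.
Client M: take in full, 9 Mbps for value 31 — 36 left.
All 7 Mbps of Client K fit (value 17) — 29 remain.
All 16 Mbps of Client T fit (value 35) — 13 remain.
All 9 Mbps of Client B fit (value 7) — 4 remain.
Only 4 Mbps remain; take 4/25 of Client W for value 18×4/25 = 2.88.
Total value = 92.88.

92.88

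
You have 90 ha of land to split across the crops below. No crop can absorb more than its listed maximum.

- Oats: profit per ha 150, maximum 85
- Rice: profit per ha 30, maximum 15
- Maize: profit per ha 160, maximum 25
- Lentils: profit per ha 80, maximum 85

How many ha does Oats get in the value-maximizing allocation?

Highest profit per ha first: Maize 160 > Oats 150 > Lentils 80 > Rice 30.
Maize takes 25 to reach its cap of 25 — 65 left.
Oats has room for 85 but only 65 remain, so it gets 65.

65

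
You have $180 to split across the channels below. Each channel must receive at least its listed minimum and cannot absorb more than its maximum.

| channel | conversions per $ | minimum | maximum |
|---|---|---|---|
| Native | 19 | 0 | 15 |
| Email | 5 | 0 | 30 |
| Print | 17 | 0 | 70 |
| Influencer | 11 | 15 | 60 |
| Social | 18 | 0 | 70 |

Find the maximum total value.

Meeting every minimum uses 0+0+0+15+0 = 15 $, leaving 165.
Order the channels by conversions per $: Native 19 > Social 18 > Print 17 > Influencer 11 > Email 5.
Give Native 15 more to hit its cap of 15 ; 150 left.
Give Social 70 more to hit its cap of 70 ; 80 left.
Print: +70 to 70 (cap) ; 10 left.
Influencer: +10 (room for 45) → 25. Pool exhausted.
Total = 19×15 + 17×70 + 11×25 + 18×70 = 3010.

3010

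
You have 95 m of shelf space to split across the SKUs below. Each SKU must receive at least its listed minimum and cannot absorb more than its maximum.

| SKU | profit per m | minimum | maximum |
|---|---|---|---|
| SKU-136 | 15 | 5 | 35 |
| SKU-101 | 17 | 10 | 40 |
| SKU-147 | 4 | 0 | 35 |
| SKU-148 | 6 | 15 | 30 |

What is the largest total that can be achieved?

1325

Meeting every minimum uses 5+10+0+15 = 30 m, leaving 65.
Rank by profit per m: SKU-101 17 > SKU-136 15 > SKU-148 6 > SKU-147 4.
SKU-101: +30 to 40 (cap) ; 35 left.
Give SKU-136 30 more to hit its cap of 35 ; 5 left.
SKU-148 has room for 15 more but only 5 remain, so it gets 20.
Total = 15×35 + 17×40 + 6×20 = 1325.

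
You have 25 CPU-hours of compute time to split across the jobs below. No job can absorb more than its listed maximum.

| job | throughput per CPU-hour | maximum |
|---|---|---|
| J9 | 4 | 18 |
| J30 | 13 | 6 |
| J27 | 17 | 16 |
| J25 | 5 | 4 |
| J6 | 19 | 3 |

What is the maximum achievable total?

Order the jobs by throughput per CPU-hour: J6 19 > J27 17 > J30 13 > J25 5 > J9 4.
J6 takes 3 to reach its cap of 3 ; 22 left.
Give J27 16 to hit its cap of 16 ; 6 left.
Give J30 6 to hit its cap of 6 ; 0 left.
Total = 13×6 + 17×16 + 19×3 = 407.

407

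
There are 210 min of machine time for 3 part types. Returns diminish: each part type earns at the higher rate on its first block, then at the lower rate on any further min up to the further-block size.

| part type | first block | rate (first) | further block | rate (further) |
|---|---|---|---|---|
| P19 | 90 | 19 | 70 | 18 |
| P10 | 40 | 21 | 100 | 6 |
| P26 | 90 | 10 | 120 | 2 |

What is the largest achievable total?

3910

Treat each block as its own option and order by rate: P10/first 21 > P19/first 19 > P19/second 18 > P26/first 10 > P10/second 6 > P26/second 2.
Fill P10 first block (40 at 21) ; 170 left.
P19/first (19): +90 ; 80 left.
Fill P19 second block (70 at 18) ; 10 left.
P26/first: +10 of 90 at 10; pool empty.
Total = 21×40 + 19×90 + 18×70 + 10×10 = 3910.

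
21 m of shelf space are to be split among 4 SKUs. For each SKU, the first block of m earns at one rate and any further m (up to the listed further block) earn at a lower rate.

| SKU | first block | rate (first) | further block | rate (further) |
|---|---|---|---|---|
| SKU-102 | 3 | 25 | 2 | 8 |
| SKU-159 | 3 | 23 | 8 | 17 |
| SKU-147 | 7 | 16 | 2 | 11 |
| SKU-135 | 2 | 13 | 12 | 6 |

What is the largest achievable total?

392

Treat each block as its own option and order by rate: SKU-102/tier1 25 > SKU-159/tier1 23 > SKU-159/tier2 17 > SKU-147/tier1 16 > SKU-135/tier1 13 > SKU-147/tier2 11 > SKU-102/tier2 8 > SKU-135/tier2 6.
SKU-102 tier1 at 25: fill all 3 ; 18 left.
SKU-159/tier1 (23): +3 ; 15 left.
SKU-159 tier2 at 17: fill all 8 ; 7 left.
SKU-147/tier1 (16): +7 ; 0 left.
Total = 25×3 + 23×3 + 17×8 + 16×7 = 392.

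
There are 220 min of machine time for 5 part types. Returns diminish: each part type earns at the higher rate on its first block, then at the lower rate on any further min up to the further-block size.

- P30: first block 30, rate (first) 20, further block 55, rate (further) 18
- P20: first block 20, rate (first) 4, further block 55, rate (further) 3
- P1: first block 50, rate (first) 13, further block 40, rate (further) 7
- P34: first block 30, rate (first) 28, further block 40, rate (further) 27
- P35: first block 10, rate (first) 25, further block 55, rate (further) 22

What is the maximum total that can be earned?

4970

Rank every tier by rate: P34/first 28 > P34/second 27 > P35/first 25 > P35/second 22 > P30/first 20 > P30/second 18 > P1/first 13 > P1/second 7 > P20/first 4 > P20/second 3.
Fill P34 first block (30 at 28) ; 190 left.
Fill P34 second block (40 at 27) ; 150 left.
P35/first (25): +10 ; 140 left.
Fill P35 second block (55 at 22) ; 85 left.
P30 first at 20: fill all 30 ; 55 left.
P30/second (18): +55 ; 0 left.
Total = 28×30 + 27×40 + 25×10 + 22×55 + 20×30 + 18×55 = 4970.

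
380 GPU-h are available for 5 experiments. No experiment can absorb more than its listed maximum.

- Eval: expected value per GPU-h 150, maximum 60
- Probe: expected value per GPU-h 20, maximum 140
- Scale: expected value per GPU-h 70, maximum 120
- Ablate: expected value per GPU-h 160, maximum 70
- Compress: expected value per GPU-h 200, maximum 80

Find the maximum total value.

45600

Highest expected value per GPU-h first: Compress 200 > Ablate 160 > Eval 150 > Scale 70 > Probe 20.
Give Compress 80 to hit its cap of 80 → 300 left.
Ablate: +70 to 70 (cap) → 230 left.
Eval: +60 to 60 (cap) → 170 left.
Scale takes 120 to reach its cap of 120 → 50 left.
Probe: +50 (room for 140) → 50. Pool exhausted.
Total = 150×60 + 20×50 + 70×120 + 160×70 + 200×80 = 45600.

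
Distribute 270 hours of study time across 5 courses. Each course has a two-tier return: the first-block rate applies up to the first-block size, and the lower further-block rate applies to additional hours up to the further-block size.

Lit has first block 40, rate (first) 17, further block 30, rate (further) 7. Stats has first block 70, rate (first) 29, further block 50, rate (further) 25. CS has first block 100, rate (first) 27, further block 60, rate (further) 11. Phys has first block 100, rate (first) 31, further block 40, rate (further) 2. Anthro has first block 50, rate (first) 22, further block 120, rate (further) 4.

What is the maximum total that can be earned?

Rank every tier by rate: Phys/tier1 31 > Stats/tier1 29 > CS/tier1 27 > Stats/tier2 25 > Anthro/tier1 22 > Lit/tier1 17 > CS/tier2 11 > Lit/tier2 7 > Anthro/tier2 4 > Phys/tier2 2.
Fill Phys tier1 block (100 at 31) → 170 left.
Stats tier1 at 29: fill all 70 → 100 left.
CS tier1 at 27: fill all 100 → 0 left.
Total = 31×100 + 29×70 + 27×100 = 7830.

7830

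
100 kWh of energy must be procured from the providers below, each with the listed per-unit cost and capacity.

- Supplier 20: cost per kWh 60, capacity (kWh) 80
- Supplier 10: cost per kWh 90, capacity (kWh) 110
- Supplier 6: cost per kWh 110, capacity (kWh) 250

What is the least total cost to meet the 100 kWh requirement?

Use providers in increasing cost order.
Supplier 20 (60): use full 80 — 20 kWh to go.
Take 20 from Supplier 10 at 90 to finish.
Supplier 6: unused.
Cost = 80×60 + 20×90 = 6600.

6600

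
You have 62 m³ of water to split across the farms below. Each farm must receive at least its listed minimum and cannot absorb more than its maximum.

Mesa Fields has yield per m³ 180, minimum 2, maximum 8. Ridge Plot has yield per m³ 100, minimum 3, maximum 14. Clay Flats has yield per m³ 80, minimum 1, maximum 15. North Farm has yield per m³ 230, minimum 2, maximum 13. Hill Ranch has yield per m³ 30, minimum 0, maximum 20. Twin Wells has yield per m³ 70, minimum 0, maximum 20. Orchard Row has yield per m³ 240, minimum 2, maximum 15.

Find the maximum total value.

Meeting every minimum uses 2+3+1+2+0+0+2 = 10 m³, leaving 52.
Order the farms by yield per m³: Orchard Row 240 > North Farm 230 > Mesa Fields 180 > Ridge Plot 100 > Clay Flats 80 > Twin Wells 70 > Hill Ranch 30.
Give Orchard Row 13 more to hit its cap of 15 ; 39 left.
North Farm takes 11 more to reach its cap of 13 ; 28 left.
Mesa Fields: +6 to 8 (cap) ; 22 left.
Ridge Plot takes 11 more to reach its cap of 14 ; 11 left.
Clay Flats has room for 14 more but only 11 remain, so it gets 12.
Total = 180×8 + 100×14 + 80×12 + 230×13 + 240×15 = 10390.

10390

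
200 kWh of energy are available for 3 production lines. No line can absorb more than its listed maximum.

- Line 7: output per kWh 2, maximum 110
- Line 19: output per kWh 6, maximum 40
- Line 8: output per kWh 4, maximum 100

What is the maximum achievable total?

760

Rank by output per kWh: Line 19 6 > Line 8 4 > Line 7 2.
Give Line 19 40 to hit its cap of 40 → 160 left.
Line 8 takes 100 to reach its cap of 100 → 60 left.
Only 60 left; Line 7 takes them to reach 60.
Total = 2×60 + 6×40 + 4×100 = 760.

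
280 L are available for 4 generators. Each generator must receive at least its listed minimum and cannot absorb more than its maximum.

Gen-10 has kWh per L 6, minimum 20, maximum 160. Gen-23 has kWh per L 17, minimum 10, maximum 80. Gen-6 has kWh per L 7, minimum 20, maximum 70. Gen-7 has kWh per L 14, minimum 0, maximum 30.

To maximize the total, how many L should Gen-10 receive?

100

Meeting every minimum uses 20+10+20+0 = 50 L, leaving 230.
Rank by kWh per L: Gen-23 17 > Gen-7 14 > Gen-6 7 > Gen-10 6.
Gen-23: +70 to 80 (cap) — 160 left.
Gen-7: +30 to 30 (cap) — 130 left.
Gen-6 takes 50 more to reach its cap of 70 — 80 left.
Gen-10: +80 (room for 140) → 100. Pool exhausted.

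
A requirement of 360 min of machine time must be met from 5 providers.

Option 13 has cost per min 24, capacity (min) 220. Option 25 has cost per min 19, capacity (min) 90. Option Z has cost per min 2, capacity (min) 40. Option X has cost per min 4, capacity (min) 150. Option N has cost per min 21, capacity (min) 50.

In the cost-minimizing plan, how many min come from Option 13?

Fill from the cheapest provider first.
Option Z at 2: take all 40 min ; 320 still needed.
Option X at 4: take all 150 min ; 170 still needed.
Option 25 (19): use full 90 ; 80 min to go.
Option N at 21: take all 50 min ; 30 still needed.
Option 13 at 24: take 30 of its 220 ; requirement met.

30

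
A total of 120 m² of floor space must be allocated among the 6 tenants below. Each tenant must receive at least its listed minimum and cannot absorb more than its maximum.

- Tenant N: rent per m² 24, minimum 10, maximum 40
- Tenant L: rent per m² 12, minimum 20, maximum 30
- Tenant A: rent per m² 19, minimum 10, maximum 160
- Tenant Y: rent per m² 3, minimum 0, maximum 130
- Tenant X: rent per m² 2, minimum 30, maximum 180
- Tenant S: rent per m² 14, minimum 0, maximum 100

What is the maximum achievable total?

1830

Meeting every minimum uses 10+20+10+0+30+0 = 70 m², leaving 50.
Order the tenants by rent per m²: Tenant N 24 > Tenant A 19 > Tenant S 14 > Tenant L 12 > Tenant Y 3 > Tenant X 2.
Give Tenant N 30 more to hit its cap of 40 ; 20 left.
Tenant A has room for 150 more but only 20 remain, so it gets 30.
Total = 24×40 + 12×20 + 19×30 + 2×30 = 1830.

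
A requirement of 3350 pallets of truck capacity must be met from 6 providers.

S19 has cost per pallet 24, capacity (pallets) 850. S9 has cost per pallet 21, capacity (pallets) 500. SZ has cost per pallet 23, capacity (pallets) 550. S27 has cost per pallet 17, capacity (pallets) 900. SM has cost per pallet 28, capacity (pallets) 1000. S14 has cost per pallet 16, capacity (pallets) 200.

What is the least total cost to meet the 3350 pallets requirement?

Fill from the cheapest provider first.
S14 (16): use full 200 → 3150 pallets to go.
Take 900 from S27 at 17 → need 2250 more.
S9 at 21: take all 500 pallets → 1750 still needed.
SZ at 23: take all 550 pallets → 1200 still needed.
S19 at 24: take all 850 pallets → 350 still needed.
SM (28): take the remaining 350 → done.
Cost = 200×16 + 900×17 + 500×21 + 550×23 + 850×24 + 350×28 = 71850.

71850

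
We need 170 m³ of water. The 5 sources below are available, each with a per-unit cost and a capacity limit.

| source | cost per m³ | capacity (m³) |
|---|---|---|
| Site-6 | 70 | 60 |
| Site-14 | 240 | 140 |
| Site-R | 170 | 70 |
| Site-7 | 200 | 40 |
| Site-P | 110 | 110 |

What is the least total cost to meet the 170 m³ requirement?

16300

Cheapest first:
Take 60 from Site-6 at 70 ; need 110 more.
Take 110 from Site-P at 110 ; need 0 more.
Site-R, Site-7, Site-14: unused.
Cost = 60×70 + 110×110 = 16300.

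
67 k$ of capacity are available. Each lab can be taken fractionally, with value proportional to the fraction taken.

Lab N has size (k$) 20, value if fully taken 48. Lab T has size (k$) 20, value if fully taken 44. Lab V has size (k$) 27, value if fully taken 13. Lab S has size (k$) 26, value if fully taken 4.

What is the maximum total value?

Rank by value-to-size ratio: Lab N 48/20≈2.4, Lab T 44/20≈2.2, Lab V 13/27≈0.481, Lab S 4/26≈0.154.
Take all of Lab N (20 k$, value 48) → 47 k$ left.
Lab T: take in full, 20 k$ for value 44 → 27 left.
Take all of Lab V (27 k$, value 13) → 0 k$ left.
Total value = 105.

105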